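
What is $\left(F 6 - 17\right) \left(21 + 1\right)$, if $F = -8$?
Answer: $-1430$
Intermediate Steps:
$\left(F 6 - 17\right) \left(21 + 1\right) = \left(\left(-8\right) 6 - 17\right) \left(21 + 1\right) = \left(-48 - 17\right) 22 = \left(-65\right) 22 = -1430$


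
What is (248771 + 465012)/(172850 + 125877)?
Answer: 713783/298727 ≈ 2.3894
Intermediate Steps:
(248771 + 465012)/(172850 + 125877) = 713783/298727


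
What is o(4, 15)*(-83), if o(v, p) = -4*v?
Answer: 1328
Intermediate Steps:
o(4, 15)*(-83) = -4*4*(-83) = -16*(-83) = 1328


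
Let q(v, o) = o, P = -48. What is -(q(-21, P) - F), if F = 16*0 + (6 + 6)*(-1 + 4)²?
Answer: 156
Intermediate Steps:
F = 108 (F = 0 + 12*3² = 0 + 12*9 = 0 + 108 = 108)
-(q(-21, P) - F) = -(-48 - 1*108) = -(-48 - 108) = -1*(-156) = 156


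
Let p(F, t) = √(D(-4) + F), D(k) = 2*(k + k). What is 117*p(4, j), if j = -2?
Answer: 234*I*√3 ≈ 405.3*I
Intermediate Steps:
D(k) = 4*k (D(k) = 2*(2*k) = 4*k)
p(F, t) = √(-16 + F) (p(F, t) = √(4*(-4) + F) = √(-16 + F))
117*p(4, j) = 117*√(-16 + 4) = 117*√(-12) = 117*(2*I*√3) = 234*I*√3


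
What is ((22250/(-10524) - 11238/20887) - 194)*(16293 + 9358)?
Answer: -554408829045217/109907394 ≈ -5.0443e+6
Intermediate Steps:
((22250/(-10524) - 11238/20887) - 194)*(16293 + 9358) = ((22250*(-1/10524) - 11238*1/20887) - 194)*25651 = ((-11125/5262 - 11238/20887) - 194)*25651 = (-291502231/109907394 - 194)*25651 = -21613536667/109907394*25651 = -554408829045217/109907394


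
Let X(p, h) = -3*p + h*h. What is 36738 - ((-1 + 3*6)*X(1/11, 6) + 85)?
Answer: 396502/11 ≈ 36046.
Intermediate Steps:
X(p, h) = h**2 - 3*p (X(p, h) = -3*p + h**2 = h**2 - 3*p)
36738 - ((-1 + 3*6)*X(1/11, 6) + 85) = 36738 - ((-1 + 3*6)*(6**2 - 3/11) + 85) = 36738 - ((-1 + 18)*(36 - 3*1/11) + 85) = 36738 - (17*(36 - 3/11) + 85) = 36738 - (17*(393/11) + 85) = 36738 - (6681/11 + 85) = 36738 - 1*7616/11 = 36738 - 7616/11 = 396502/11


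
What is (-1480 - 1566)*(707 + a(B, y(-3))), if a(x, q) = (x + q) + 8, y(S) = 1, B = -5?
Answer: -2165706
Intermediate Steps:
a(x, q) = 8 + q + x (a(x, q) = (q + x) + 8 = 8 + q + x)
(-1480 - 1566)*(707 + a(B, y(-3))) = (-1480 - 1566)*(707 + (8 + 1 - 5)) = -3046*(707 + 4) = -3046*711 = -2165706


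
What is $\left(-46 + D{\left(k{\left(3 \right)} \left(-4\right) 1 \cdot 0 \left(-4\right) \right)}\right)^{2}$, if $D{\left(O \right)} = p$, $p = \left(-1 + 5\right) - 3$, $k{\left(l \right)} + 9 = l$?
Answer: $2025$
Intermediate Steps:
$k{\left(l \right)} = -9 + l$
$p = 1$ ($p = 4 - 3 = 1$)
$D{\left(O \right)} = 1$
$\left(-46 + D{\left(k{\left(3 \right)} \left(-4\right) 1 \cdot 0 \left(-4\right) \right)}\right)^{2} = \left(-46 + 1\right)^{2} = \left(-45\right)^{2} = 2025$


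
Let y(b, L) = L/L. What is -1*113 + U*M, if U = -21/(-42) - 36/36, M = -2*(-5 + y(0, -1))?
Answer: -117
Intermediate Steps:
y(b, L) = 1
M = 8 (M = -2*(-5 + 1) = -2*(-4) = 8)
U = -½ (U = -21*(-1/42) - 36*1/36 = ½ - 1 = -½ ≈ -0.50000)
-1*113 + U*M = -1*113 - ½*8 = -113 - 4 = -117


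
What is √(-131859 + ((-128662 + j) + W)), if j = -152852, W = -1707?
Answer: 6*I*√11530 ≈ 644.27*I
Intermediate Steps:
√(-131859 + ((-128662 + j) + W)) = √(-131859 + ((-128662 - 152852) - 1707)) = √(-131859 + (-281514 - 1707)) = √(-131859 - 283221) = √(-415080) = 6*I*√11530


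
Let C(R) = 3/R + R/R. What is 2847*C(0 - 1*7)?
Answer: 11388/7 ≈ 1626.9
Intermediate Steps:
C(R) = 1 + 3/R (C(R) = 3/R + 1 = 1 + 3/R)
2847*C(0 - 1*7) = 2847*((3 + (0 - 1*7))/(0 - 1*7)) = 2847*((3 + (0 - 7))/(0 - 7)) = 2847*((3 - 7)/(-7)) = 2847*(-⅐*(-4)) = 2847*(4/7) = 11388/7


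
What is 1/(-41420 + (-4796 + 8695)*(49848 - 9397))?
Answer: 1/157677029 ≈ 6.3421e-9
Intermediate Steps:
1/(-41420 + (-4796 + 8695)*(49848 - 9397)) = 1/(-41420 + 3899*40451) = 1/(-41420 + 157718449) = 1/157677029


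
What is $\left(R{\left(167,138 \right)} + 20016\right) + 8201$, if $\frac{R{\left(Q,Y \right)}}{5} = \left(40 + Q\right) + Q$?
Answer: $30087$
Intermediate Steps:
$R{\left(Q,Y \right)} = 200 + 10 Q$ ($R{\left(Q,Y \right)} = 5 \left(\left(40 + Q\right) + Q\right) = 5 \left(40 + 2 Q\right) = 200 + 10 Q$)
$\left(R{\left(167,138 \right)} + 20016\right) + 8201 = \left(\left(200 + 10 \cdot 167\right) + 20016\right) + 8201 = \left(\left(200 + 1670\right) + 20016\right) + 8201 = \left(1870 + 20016\right) + 8201 = 21886 + 8201 = 30087$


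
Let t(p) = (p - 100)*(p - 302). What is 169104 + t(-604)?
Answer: 806928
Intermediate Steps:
t(p) = (-302 + p)*(-100 + p) (t(p) = (-100 + p)*(-302 + p) = (-302 + p)*(-100 + p))
169104 + t(-604) = 169104 + (30200 + (-604)² - 402*(-604)) = 169104 + (30200 + 364816 + 242808) = 169104 + 637824 = 806928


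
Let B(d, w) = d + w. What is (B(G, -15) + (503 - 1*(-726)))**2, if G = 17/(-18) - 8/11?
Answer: 57619681681/39204 ≈ 1.4697e+6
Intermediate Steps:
G = -331/198 (G = 17*(-1/18) - 8*1/11 = -17/18 - 8/11 = -331/198 ≈ -1.6717)
(B(G, -15) + (503 - 1*(-726)))**2 = ((-331/198 - 15) + (503 - 1*(-726)))**2 = (-3301/198 + (503 + 726))**2 = (-3301/198 + 1229)**2 = (240041/198)**2 = 57619681681/39204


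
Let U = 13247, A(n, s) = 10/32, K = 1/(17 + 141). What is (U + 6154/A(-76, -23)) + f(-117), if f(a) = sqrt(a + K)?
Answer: 164699/5 + I*sqrt(2920630)/158 ≈ 32940.0 + 10.816*I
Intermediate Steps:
K = 1/158 ≈ 0.0063291
A(n, s) = 5/16 (A(n, s) = 10*(1/32) = 5/16)
f(a) = sqrt(1/158 + a) (f(a) = sqrt(a + 1/158) = sqrt(1/158 + a))
(U + 6154/A(-76, -23)) + f(-117) = (13247 + 6154/(5/16)) + sqrt(158 + 24964*(-117))/158 = (13247 + 6154*(16/5)) + sqrt(158 - 2920788)/158 = (13247 + 98464/5) + sqrt(-2920630)/158 = 164699/5 + (I*sqrt(2920630))/158 = 164699/5 + I*sqrt(2920630)/158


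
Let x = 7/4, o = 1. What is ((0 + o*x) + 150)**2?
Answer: 368449/16 ≈ 23028.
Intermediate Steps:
x = 7/4 (x = 7*(1/4) = 7/4 ≈ 1.7500)
((0 + o*x) + 150)**2 = ((0 + 1*(7/4)) + 150)**2 = ((0 + 7/4) + 150)**2 = (7/4 + 150)**2 = (607/4)**2 = 368449/16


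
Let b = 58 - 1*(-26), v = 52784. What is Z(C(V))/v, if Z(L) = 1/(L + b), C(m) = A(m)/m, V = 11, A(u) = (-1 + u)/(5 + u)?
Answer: 11/48805406 ≈ 2.2538e-7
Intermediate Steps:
A(u) = (-1 + u)/(5 + u)
b = 84 (b = 58 + 26 = 84)
C(m) = (-1 + m)/(m*(5 + m)) (C(m) = ((-1 + m)/(5 + m))/m = (-1 + m)/(m*(5 + m)))
Z(L) = 1/(84 + L) (Z(L) = 1/(L + 84) = 1/(84 + L))
Z(C(V))/v = 1/((84 + (-1 + 11)/(11*(5 + 11)))*52784) = (1/52784)/(84 + (1/11)*10/16) = (1/52784)/(84 + (1/11)*(1/16)*10) = (1/52784)/(84 + 5/88) = (1/52784)/(7397/88) = (88/7397)*(1/52784) = 11/48805406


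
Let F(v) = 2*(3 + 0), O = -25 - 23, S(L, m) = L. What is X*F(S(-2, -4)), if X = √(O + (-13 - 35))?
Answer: 24*I*√6 ≈ 58.788*I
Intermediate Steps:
O = -48
F(v) = 6 (F(v) = 2*3 = 6)
X = 4*I*√6 (X = √(-48 + (-13 - 35)) = √(-48 - 48) = √(-96) = 4*I*√6 ≈ 9.798*I)
X*F(S(-2, -4)) = (4*I*√6)*6 = 24*I*√6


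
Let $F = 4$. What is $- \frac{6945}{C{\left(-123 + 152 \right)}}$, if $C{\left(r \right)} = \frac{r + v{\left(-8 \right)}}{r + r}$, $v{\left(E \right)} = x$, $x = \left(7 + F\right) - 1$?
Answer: $- \frac{134270}{13} \approx -10328.0$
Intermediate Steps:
$x = 10$ ($x = \left(7 + 4\right) - 1 = 11 - 1 = 10$)
$v{\left(E \right)} = 10$
$C{\left(r \right)} = \frac{10 + r}{2 r}$ ($C{\left(r \right)} = \frac{r + 10}{r + r} = \frac{10 + r}{2 r}$)
$- \frac{6945}{C{\left(-123 + 152 \right)}} = - \frac{6945}{\frac{1}{2} \frac{1}{-123 + 152} \left(10 + \left(-123 + 152\right)\right)} = - \frac{6945}{\frac{1}{2} \cdot \frac{1}{29} \left(10 + 29\right)} = - \frac{6945}{\frac{1}{2} \cdot \frac{1}{29} \cdot 39} = - \frac{6945}{\frac{39}{58}} = \left(-6945\right) \frac{58}{39} = - \frac{134270}{13}$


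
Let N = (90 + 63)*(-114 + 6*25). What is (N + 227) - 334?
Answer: 5401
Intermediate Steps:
N = 5508 (N = 153*(-114 + 150) = 153*36 = 5508)
(N + 227) - 334 = (5508 + 227) - 334 = 5735 - 334 = 5401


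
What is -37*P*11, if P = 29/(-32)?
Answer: 11803/32 ≈ 368.84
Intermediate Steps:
P = -29/32 (P = 29*(-1/32) = -29/32 ≈ -0.90625)
-37*P*11 = -37*(-29/32)*11 = (1073/32)*11 = 11803/32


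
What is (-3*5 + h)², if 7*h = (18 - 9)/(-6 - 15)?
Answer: 544644/2401 ≈ 226.84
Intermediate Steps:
h = -3/49 (h = ((18 - 9)/(-6 - 15))/7 = (9/(-21))/7 = (9*(-1/21))/7 = (⅐)*(-3/7) = -3/49 ≈ -0.061224)
(-3*5 + h)² = (-3*5 - 3/49)² = (-15 - 3/49)² = (-738/49)² = 544644/2401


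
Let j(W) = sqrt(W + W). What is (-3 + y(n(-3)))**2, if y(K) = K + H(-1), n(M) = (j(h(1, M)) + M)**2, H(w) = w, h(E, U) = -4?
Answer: -279 + 72*I*sqrt(2) ≈ -279.0 + 101.82*I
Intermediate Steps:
j(W) = sqrt(2)*sqrt(W) (j(W) = sqrt(2*W) = sqrt(2)*sqrt(W))
n(M) = (M + 2*I*sqrt(2))**2 (n(M) = (sqrt(2)*sqrt(-4) + M)**2 = (sqrt(2)*(2*I) + M)**2 = (2*I*sqrt(2) + M)**2 = (M + 2*I*sqrt(2))**2)
y(K) = -1 + K (y(K) = K - 1 = -1 + K)
(-3 + y(n(-3)))**2 = (-3 + (-1 + (-3 + 2*I*sqrt(2))**2))**2 = (-4 + (-3 + 2*I*sqrt(2))**2)**2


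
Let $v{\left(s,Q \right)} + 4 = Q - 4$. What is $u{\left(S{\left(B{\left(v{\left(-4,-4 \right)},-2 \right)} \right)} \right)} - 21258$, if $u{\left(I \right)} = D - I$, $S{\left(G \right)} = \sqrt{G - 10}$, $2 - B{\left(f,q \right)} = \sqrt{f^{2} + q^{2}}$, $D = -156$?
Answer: $-21414 - i \sqrt{8 + 2 \sqrt{37}} \approx -21414.0 - 4.4906 i$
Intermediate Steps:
$v{\left(s,Q \right)} = -8 + Q$ ($v{\left(s,Q \right)} = -4 + \left(Q - 4\right) = -4 + \left(-4 + Q\right) = -8 + Q$)
$B{\left(f,q \right)} = 2 - \sqrt{f^{2} + q^{2}}$
$S{\left(G \right)} = \sqrt{-10 + G}$
$u{\left(I \right)} = -156 - I$
$u{\left(S{\left(B{\left(v{\left(-4,-4 \right)},-2 \right)} \right)} \right)} - 21258 = \left(-156 - \sqrt{-10 + \left(2 - \sqrt{\left(-8 - 4\right)^{2} + \left(-2\right)^{2}}\right)}\right) - 21258 = \left(-156 - \sqrt{-10 + \left(2 - \sqrt{\left(-12\right)^{2} + 4}\right)}\right) - 21258 = \left(-156 - \sqrt{-10 + \left(2 - \sqrt{144 + 4}\right)}\right) - 21258 = \left(-156 - \sqrt{-10 + \left(2 - \sqrt{148}\right)}\right) - 21258 = \left(-156 - \sqrt{-10 + \left(2 - 2 \sqrt{37}\right)}\right) - 21258 = \left(-156 - \sqrt{-8 - 2 \sqrt{37}}\right) - 21258 = -21414 - \sqrt{-8 - 2 \sqrt{37}}$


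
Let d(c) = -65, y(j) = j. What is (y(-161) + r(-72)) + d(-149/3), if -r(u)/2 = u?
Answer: -82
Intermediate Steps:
r(u) = -2*u
(y(-161) + r(-72)) + d(-149/3) = (-161 - 2*(-72)) - 65 = (-161 + 144) - 65 = -17 - 65 = -82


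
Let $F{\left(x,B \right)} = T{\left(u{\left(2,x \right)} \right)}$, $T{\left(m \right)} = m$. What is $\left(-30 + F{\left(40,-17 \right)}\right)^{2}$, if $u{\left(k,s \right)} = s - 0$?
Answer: $100$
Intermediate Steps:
$u{\left(k,s \right)} = s$ ($u{\left(k,s \right)} = s + 0 = s$)
$F{\left(x,B \right)} = x$
$\left(-30 + F{\left(40,-17 \right)}\right)^{2} = \left(-30 + 40\right)^{2} = 10^{2} = 100$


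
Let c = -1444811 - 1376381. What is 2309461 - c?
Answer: 5130653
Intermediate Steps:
c = -2821192
2309461 - c = 2309461 - 1*(-2821192) = 2309461 + 2821192 = 5130653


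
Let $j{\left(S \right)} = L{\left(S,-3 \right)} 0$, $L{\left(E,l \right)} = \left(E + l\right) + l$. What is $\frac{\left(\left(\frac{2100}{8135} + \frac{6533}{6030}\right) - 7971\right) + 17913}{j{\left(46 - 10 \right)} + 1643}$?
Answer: $\frac{97552234811}{16119160830} \approx 6.0519$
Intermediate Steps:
$L{\left(E,l \right)} = E + 2 l$
$j{\left(S \right)} = 0$ ($j{\left(S \right)} = \left(S + 2 \left(-3\right)\right) 0 = \left(S - 6\right) 0 = \left(-6 + S\right) 0 = 0$)
$\frac{\left(\left(\frac{2100}{8135} + \frac{6533}{6030}\right) - 7971\right) + 17913}{j{\left(46 - 10 \right)} + 1643} = \frac{\left(\left(\frac{2100}{8135} + \frac{6533}{6030}\right) - 7971\right) + 17913}{0 + 1643} = \frac{\left(\left(2100 \cdot \frac{1}{8135} + 6533 \cdot \frac{1}{6030}\right) - 7971\right) + 17913}{1643} = \left(\left(\left(\frac{420}{1627} + \frac{6533}{6030}\right) - 7971\right) + 17913\right) \frac{1}{1643} = \left(\left(\frac{13161791}{9810810} - 7971\right) + 17913\right) \frac{1}{1643} = \left(- \frac{78188804719}{9810810} + 17913\right) \frac{1}{1643} = \frac{97552234811}{9810810} \cdot \frac{1}{1643} = \frac{97552234811}{16119160830}$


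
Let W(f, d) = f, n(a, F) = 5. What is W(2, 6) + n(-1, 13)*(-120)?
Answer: -598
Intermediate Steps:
W(2, 6) + n(-1, 13)*(-120) = 2 + 5*(-120) = 2 - 600 = -598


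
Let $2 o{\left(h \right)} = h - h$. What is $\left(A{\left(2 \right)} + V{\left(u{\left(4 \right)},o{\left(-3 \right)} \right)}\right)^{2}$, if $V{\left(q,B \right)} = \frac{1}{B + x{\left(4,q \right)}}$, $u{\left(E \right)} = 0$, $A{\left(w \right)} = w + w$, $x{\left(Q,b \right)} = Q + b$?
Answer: $\frac{289}{16} \approx 18.063$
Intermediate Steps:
$A{\left(w \right)} = 2 w$
$o{\left(h \right)} = 0$ ($o{\left(h \right)} = \frac{h - h}{2} = \frac{1}{2} \cdot 0 = 0$)
$V{\left(q,B \right)} = \frac{1}{4 + B + q}$ ($V{\left(q,B \right)} = \frac{1}{B + \left(4 + q\right)} = \frac{1}{4 + B + q}$)
$\left(A{\left(2 \right)} + V{\left(u{\left(4 \right)},o{\left(-3 \right)} \right)}\right)^{2} = \left(2 \cdot 2 + \frac{1}{4 + 0 + 0}\right)^{2} = \left(4 + \frac{1}{4}\right)^{2} = \left(\frac{17}{4}\right)^{2} = \frac{289}{16}$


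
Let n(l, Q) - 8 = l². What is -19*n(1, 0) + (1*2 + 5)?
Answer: -164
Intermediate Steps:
n(l, Q) = 8 + l²
-19*n(1, 0) + (1*2 + 5) = -19*(8 + 1²) + (1*2 + 5) = -19*(8 + 1) + (2 + 5) = -19*9 + 7 = -171 + 7 = -164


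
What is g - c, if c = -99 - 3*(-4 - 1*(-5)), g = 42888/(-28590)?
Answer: 478882/4765 ≈ 100.50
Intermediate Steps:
g = -7148/4765 (g = 42888*(-1/28590) = -7148/4765 ≈ -1.5001)
c = -102 (c = -99 - 3*(-4 + 5) = -99 - 3*1 = -99 - 3 = -102)
g - c = -7148/4765 - 1*(-102) = -7148/4765 + 102 = 478882/4765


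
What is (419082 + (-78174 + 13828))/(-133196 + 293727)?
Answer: 354736/160531 ≈ 2.2098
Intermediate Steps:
(419082 + (-78174 + 13828))/(-133196 + 293727) = (419082 - 64346)/160531 = 354736*(1/160531) = 354736/160531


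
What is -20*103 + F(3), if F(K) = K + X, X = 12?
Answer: -2045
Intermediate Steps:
F(K) = 12 + K (F(K) = K + 12 = 12 + K)
-20*103 + F(3) = -20*103 + (12 + 3) = -2060 + 15 = -2045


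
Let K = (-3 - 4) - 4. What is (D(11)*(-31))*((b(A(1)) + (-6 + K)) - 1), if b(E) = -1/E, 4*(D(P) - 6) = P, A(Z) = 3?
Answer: 59675/12 ≈ 4972.9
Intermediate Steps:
K = -11 (K = -7 - 4 = -11)
D(P) = 6 + P/4
(D(11)*(-31))*((b(A(1)) + (-6 + K)) - 1) = ((6 + (1/4)*11)*(-31))*((-1/3 + (-6 - 11)) - 1) = ((6 + 11/4)*(-31))*((-1*1/3 - 17) - 1) = ((35/4)*(-31))*((-1/3 - 17) - 1) = -1085*(-52/3 - 1)/4 = -1085/4*(-55/3) = 59675/12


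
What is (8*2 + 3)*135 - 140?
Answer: 2425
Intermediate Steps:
(8*2 + 3)*135 - 140 = (16 + 3)*135 - 140 = 19*135 - 140 = 2565 - 140 = 2425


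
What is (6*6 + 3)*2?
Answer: 78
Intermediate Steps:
(6*6 + 3)*2 = (36 + 3)*2 = 39*2 = 78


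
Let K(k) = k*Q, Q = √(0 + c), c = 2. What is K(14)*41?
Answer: 574*√2 ≈ 811.76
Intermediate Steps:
Q = √2 (Q = √(0 + 2) = √2 ≈ 1.4142)
K(k) = k*√2
K(14)*41 = (14*√2)*41 = 574*√2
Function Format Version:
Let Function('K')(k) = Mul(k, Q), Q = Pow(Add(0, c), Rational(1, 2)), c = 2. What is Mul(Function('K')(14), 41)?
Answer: Mul(574, Pow(2, Rational(1, 2))) ≈ 811.76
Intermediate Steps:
Q = Pow(2, Rational(1, 2)) (Q = Pow(Add(0, 2), Rational(1, 2)) = Pow(2, Rational(1, 2)) ≈ 1.4142)
Function('K')(k) = Mul(k, Pow(2, Rational(1, 2)))
Mul(Function('K')(14), 41) = Mul(Mul(14, Pow(2, Rational(1, 2))), 41) = Mul(574, Pow(2, Rational(1, 2)))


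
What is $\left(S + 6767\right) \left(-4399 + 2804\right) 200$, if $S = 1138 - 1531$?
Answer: $-2033306000$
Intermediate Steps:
$S = -393$ ($S = 1138 - 1531 = -393$)
$\left(S + 6767\right) \left(-4399 + 2804\right) 200 = \left(-393 + 6767\right) \left(-4399 + 2804\right) 200 = 6374 \left(-1595\right) 200 = \left(-10166530\right) 200 = -2033306000$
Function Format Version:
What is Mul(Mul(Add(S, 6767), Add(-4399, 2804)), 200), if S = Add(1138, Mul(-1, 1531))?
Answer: -2033306000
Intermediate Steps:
S = -393 (S = Add(1138, -1531) = -393)
Mul(Mul(Add(S, 6767), Add(-4399, 2804)), 200) = Mul(Mul(Add(-393, 6767), Add(-4399, 2804)), 200) = Mul(Mul(6374, -1595), 200) = Mul(-10166530, 200) = -2033306000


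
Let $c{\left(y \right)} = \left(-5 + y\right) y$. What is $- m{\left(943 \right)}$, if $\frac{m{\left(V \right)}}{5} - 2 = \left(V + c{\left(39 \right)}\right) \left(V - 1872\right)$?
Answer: $10539495$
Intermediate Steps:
$c{\left(y \right)} = y \left(-5 + y\right)$
$m{\left(V \right)} = 10 + 5 \left(-1872 + V\right) \left(1326 + V\right)$ ($m{\left(V \right)} = 10 + 5 \left(V + 39 \left(-5 + 39\right)\right) \left(V - 1872\right) = 10 + 5 \left(V + 39 \cdot 34\right) \left(-1872 + V\right) = 10 + 5 \left(V + 1326\right) \left(-1872 + V\right) = 10 + 5 \left(1326 + V\right) \left(-1872 + V\right) = 10 + 5 \left(-1872 + V\right) \left(1326 + V\right)$)
$- m{\left(943 \right)} = - (-12411350 - 2574390 + 5 \cdot 943^{2}) = - (-12411350 - 2574390 + 5 \cdot 889249) = - (-12411350 - 2574390 + 4446245) = \left(-1\right) \left(-10539495\right) = 10539495$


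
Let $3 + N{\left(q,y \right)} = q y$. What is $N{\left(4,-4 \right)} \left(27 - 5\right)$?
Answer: $-418$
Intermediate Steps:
$N{\left(q,y \right)} = -3 + q y$
$N{\left(4,-4 \right)} \left(27 - 5\right) = \left(-3 + 4 \left(-4\right)\right) \left(27 - 5\right) = \left(-3 - 16\right) 22 = \left(-19\right) 22 = -418$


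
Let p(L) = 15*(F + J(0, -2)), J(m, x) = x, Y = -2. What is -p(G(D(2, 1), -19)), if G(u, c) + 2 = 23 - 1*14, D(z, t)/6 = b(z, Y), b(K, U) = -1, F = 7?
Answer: -75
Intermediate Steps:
D(z, t) = -6 (D(z, t) = 6*(-1) = -6)
G(u, c) = 7 (G(u, c) = -2 + (23 - 1*14) = -2 + (23 - 14) = -2 + 9 = 7)
p(L) = 75 (p(L) = 15*(7 - 2) = 15*5 = 75)
-p(G(D(2, 1), -19)) = -1*75 = -75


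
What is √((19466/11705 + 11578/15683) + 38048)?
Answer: 2*√320553387781992900830/183569515 ≈ 195.07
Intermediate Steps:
√((19466/11705 + 11578/15683) + 38048) = √(440805768/183569515 + 38048) = √(6984893712488/183569515) = 2*√320553387781992900830/183569515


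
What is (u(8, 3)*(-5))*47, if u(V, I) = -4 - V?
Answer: 2820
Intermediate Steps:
(u(8, 3)*(-5))*47 = ((-4 - 1*8)*(-5))*47 = ((-4 - 8)*(-5))*47 = -12*(-5)*47 = 60*47 = 2820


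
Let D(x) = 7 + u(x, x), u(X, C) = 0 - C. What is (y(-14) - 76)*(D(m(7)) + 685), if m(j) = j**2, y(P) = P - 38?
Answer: -82304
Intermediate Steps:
y(P) = -38 + P
u(X, C) = -C
D(x) = 7 - x
(y(-14) - 76)*(D(m(7)) + 685) = ((-38 - 14) - 76)*((7 - 1*7**2) + 685) = (-52 - 76)*((7 - 1*49) + 685) = -128*((7 - 49) + 685) = -128*(-42 + 685) = -128*643 = -82304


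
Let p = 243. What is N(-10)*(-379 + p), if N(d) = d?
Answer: 1360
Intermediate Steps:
N(-10)*(-379 + p) = -10*(-379 + 243) = -10*(-136) = 1360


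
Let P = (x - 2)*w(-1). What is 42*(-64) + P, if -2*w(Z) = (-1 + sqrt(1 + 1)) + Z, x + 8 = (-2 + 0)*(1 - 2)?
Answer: -2696 + 4*sqrt(2) ≈ -2690.3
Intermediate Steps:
x = -6 (x = -8 + (-2 + 0)*(1 - 2) = -8 - 2*(-1) = -8 + 2 = -6)
w(Z) = 1/2 - Z/2 - sqrt(2)/2 (w(Z) = -((-1 + sqrt(1 + 1)) + Z)/2 = -((-1 + sqrt(2)) + Z)/2 = -(-1 + Z + sqrt(2))/2 = 1/2 - Z/2 - sqrt(2)/2)
P = -8 + 4*sqrt(2) (P = (-6 - 2)*(1/2 - 1/2*(-1) - sqrt(2)/2) = -8*(1/2 + 1/2 - sqrt(2)/2) = -8*(1 - sqrt(2)/2) = -8 + 4*sqrt(2) ≈ -2.3431)
42*(-64) + P = 42*(-64) + (-8 + 4*sqrt(2)) = -2688 + (-8 + 4*sqrt(2)) = -2696 + 4*sqrt(2)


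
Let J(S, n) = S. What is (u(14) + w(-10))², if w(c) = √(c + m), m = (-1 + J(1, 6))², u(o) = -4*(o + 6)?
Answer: (80 - I*√10)² ≈ 6390.0 - 505.96*I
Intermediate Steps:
u(o) = -24 - 4*o (u(o) = -4*(6 + o) = -24 - 4*o)
m = 0 (m = (-1 + 1)² = 0² = 0)
w(c) = √c (w(c) = √(c + 0) = √c)
(u(14) + w(-10))² = ((-24 - 4*14) + √(-10))² = ((-24 - 56) + I*√10)² = (-80 + I*√10)²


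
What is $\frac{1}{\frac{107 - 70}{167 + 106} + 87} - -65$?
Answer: $\frac{1546493}{23788} \approx 65.011$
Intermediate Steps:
$\frac{1}{\frac{107 - 70}{167 + 106} + 87} - -65 = \frac{1}{\frac{37}{273} + 87} + 65 = \frac{1}{\frac{23788}{273}} + 65 = \frac{273}{23788} + 65 = \frac{1546493}{23788}$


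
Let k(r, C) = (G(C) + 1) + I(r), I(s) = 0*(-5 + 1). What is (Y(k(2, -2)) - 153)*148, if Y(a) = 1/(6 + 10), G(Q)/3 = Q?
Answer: -90539/4 ≈ -22635.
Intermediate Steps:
G(Q) = 3*Q
I(s) = 0 (I(s) = 0*(-4) = 0)
k(r, C) = 1 + 3*C (k(r, C) = (3*C + 1) + 0 = (1 + 3*C) + 0 = 1 + 3*C)
Y(a) = 1/16
(Y(k(2, -2)) - 153)*148 = (1/16 - 153)*148 = -2447/16*148 = -90539/4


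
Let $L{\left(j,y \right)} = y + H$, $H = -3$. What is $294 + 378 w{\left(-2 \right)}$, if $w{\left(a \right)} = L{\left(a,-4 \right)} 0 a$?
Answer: $294$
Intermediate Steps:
$L{\left(j,y \right)} = -3 + y$ ($L{\left(j,y \right)} = y - 3 = -3 + y$)
$w{\left(a \right)} = 0$ ($w{\left(a \right)} = \left(-3 - 4\right) 0 a = \left(-7\right) 0 a = 0 a = 0$)
$294 + 378 w{\left(-2 \right)} = 294 + 378 \cdot 0 = 294 + 0 = 294$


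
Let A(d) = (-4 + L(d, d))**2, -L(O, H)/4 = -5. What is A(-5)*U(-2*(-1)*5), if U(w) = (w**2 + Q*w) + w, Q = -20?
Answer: -23040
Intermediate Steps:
L(O, H) = 20 (L(O, H) = -4*(-5) = 20)
U(w) = w**2 - 19*w (U(w) = (w**2 - 20*w) + w = w**2 - 19*w)
A(d) = 256 (A(d) = (-4 + 20)**2 = 16**2 = 256)
A(-5)*U(-2*(-1)*5) = 256*((-2*(-1)*5)*(-19 - 2*(-1)*5)) = 256*((2*5)*(-19 + 2*5)) = 256*(10*(-19 + 10)) = 256*(10*(-9)) = 256*(-90) = -23040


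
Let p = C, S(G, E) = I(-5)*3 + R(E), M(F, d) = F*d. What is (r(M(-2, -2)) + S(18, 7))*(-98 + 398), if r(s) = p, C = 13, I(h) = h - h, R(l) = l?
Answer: 6000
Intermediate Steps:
I(h) = 0
S(G, E) = E (S(G, E) = 0*3 + E = 0 + E = E)
p = 13
r(s) = 13
(r(M(-2, -2)) + S(18, 7))*(-98 + 398) = (13 + 7)*(-98 + 398) = 20*300 = 6000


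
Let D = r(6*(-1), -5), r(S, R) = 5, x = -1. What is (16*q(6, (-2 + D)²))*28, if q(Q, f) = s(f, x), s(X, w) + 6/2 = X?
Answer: 2688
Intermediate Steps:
s(X, w) = -3 + X
D = 5
q(Q, f) = -3 + f
(16*q(6, (-2 + D)²))*28 = (16*(-3 + (-2 + 5)²))*28 = (16*(-3 + 3²))*28 = (16*(-3 + 9))*28 = (16*6)*28 = 96*28 = 2688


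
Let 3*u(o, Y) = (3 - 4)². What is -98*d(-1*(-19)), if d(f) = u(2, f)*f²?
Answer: -35378/3 ≈ -11793.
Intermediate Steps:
u(o, Y) = ⅓ (u(o, Y) = (3 - 4)²/3 = (⅓)*(-1)² = (⅓)*1 = ⅓)
d(f) = f²/3
-98*d(-1*(-19)) = -98*(-1*(-19))²/3 = -98*19²/3 = -98*361/3 = -35378/3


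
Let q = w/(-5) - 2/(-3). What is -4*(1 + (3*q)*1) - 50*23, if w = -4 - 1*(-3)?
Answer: -5822/5 ≈ -1164.4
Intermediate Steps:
w = -1 (w = -4 + 3 = -1)
q = 13/15 (q = -1/(-5) - 2/(-3) = -1*(-⅕) - 2*(-⅓) = ⅕ + ⅔ = 13/15 ≈ 0.86667)
-4*(1 + (3*q)*1) - 50*23 = -4*(1 + (3*(13/15))*1) - 50*23 = -4*(1 + (13/5)*1) - 1150 = -4*(1 + 13/5) - 1150 = -4*18/5 - 1150 = -72/5 - 1150 = -5822/5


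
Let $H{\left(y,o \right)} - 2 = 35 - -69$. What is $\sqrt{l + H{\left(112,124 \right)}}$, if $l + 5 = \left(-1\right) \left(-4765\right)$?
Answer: $\sqrt{4866} \approx 69.757$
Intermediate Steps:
$H{\left(y,o \right)} = 106$ ($H{\left(y,o \right)} = 2 + \left(35 - -69\right) = 2 + \left(35 + 69\right) = 2 + 104 = 106$)
$l = 4760$ ($l = -5 - -4765 = -5 + 4765 = 4760$)
$\sqrt{l + H{\left(112,124 \right)}} = \sqrt{4760 + 106} = \sqrt{4866}$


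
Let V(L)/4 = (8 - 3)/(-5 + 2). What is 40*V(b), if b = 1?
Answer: -800/3 ≈ -266.67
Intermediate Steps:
V(L) = -20/3 (V(L) = 4*((8 - 3)/(-5 + 2)) = 4*(5/(-3)) = 4*(5*(-1/3)) = 4*(-5/3) = -20/3)
40*V(b) = 40*(-20/3) = -800/3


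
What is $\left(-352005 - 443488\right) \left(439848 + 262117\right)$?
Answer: $-558408243745$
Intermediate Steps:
$\left(-352005 - 443488\right) \left(439848 + 262117\right) = \left(-795493\right) 701965 = -558408243745$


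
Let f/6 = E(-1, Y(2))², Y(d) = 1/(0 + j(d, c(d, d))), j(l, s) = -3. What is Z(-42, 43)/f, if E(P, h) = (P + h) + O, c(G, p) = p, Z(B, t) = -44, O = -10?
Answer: -33/578 ≈ -0.057093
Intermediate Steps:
Y(d) = -⅓ (Y(d) = 1/(0 - 3) = 1/(-3) = -⅓)
E(P, h) = -10 + P + h (E(P, h) = (P + h) - 10 = -10 + P + h)
f = 2312/3 (f = 6*(-10 - 1 - ⅓)² = 6*(-34/3)² = 6*(1156/9) = 2312/3 ≈ 770.67)
Z(-42, 43)/f = -44/2312/3 = -44*3/2312 = -33/578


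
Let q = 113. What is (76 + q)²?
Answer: 35721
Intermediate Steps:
(76 + q)² = (76 + 113)² = 189² = 35721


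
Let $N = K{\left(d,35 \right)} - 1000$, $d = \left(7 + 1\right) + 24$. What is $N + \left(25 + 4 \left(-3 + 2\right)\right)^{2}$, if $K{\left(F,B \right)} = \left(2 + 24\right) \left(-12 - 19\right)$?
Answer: $-1365$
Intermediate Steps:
$d = 32$ ($d = 8 + 24 = 32$)
$K{\left(F,B \right)} = -806$ ($K{\left(F,B \right)} = 26 \left(-31\right) = -806$)
$N = -1806$ ($N = -806 - 1000 = -1806$)
$N + \left(25 + 4 \left(-3 + 2\right)\right)^{2} = -1806 + \left(25 + 4 \left(-3 + 2\right)\right)^{2} = -1806 + \left(25 + 4 \left(-1\right)\right)^{2} = -1806 + \left(25 - 4\right)^{2} = -1806 + 21^{2} = -1806 + 441 = -1365$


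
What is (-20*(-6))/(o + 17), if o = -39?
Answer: -60/11 ≈ -5.4545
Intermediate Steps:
(-20*(-6))/(o + 17) = (-20*(-6))/(-39 + 17) = 120/(-22) = 120*(-1/22) = -60/11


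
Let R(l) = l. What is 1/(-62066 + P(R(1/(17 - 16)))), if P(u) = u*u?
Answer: -1/62065 ≈ -1.6112e-5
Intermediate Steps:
P(u) = u²
1/(-62066 + P(R(1/(17 - 16)))) = 1/(-62066 + (1/(17 - 16))²) = 1/(-62066 + (1/1)²) = 1/(-62066 + 1²) = 1/(-62066 + 1) = 1/(-62065) = -1/62065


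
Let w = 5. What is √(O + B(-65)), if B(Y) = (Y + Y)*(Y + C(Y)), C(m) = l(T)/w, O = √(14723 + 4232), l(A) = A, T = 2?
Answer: √(8398 + √18955) ≈ 92.389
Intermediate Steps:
O = √18955 ≈ 137.68
C(m) = ⅖ (C(m) = 2/5 = 2*(⅕) = ⅖)
B(Y) = 2*Y*(⅖ + Y) (B(Y) = (Y + Y)*(Y + ⅖) = (2*Y)*(⅖ + Y) = 2*Y*(⅖ + Y))
√(O + B(-65)) = √(√18955 + (⅖)*(-65)*(2 + 5*(-65))) = √(√18955 + (⅖)*(-65)*(2 - 325)) = √(√18955 + (⅖)*(-65)*(-323)) = √(√18955 + 8398) = √(8398 + √18955)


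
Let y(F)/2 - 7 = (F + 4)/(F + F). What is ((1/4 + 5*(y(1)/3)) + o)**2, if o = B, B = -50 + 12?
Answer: 5329/144 ≈ 37.007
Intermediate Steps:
y(F) = 14 + (4 + F)/F (y(F) = 14 + 2*((F + 4)/(F + F)) = 14 + 2*((4 + F)/((2*F))) = 14 + 2*((4 + F)*(1/(2*F))) = 14 + 2*((4 + F)/(2*F)) = 14 + (4 + F)/F)
B = -38
o = -38
((1/4 + 5*(y(1)/3)) + o)**2 = ((1/4 + 5*((15 + 4/1)/3)) - 38)**2 = ((1/4 + 5*((15 + 4*1)*(1/3))) - 38)**2 = ((1/4 + 5*((15 + 4)*(1/3))) - 38)**2 = ((1/4 + 5*(19*(1/3))) - 38)**2 = ((1/4 + 5*(19/3)) - 38)**2 = ((1/4 + 95/3) - 38)**2 = (383/12 - 38)**2 = (-73/12)**2 = 5329/144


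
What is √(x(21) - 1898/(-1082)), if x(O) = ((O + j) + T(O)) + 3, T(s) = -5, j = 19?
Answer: √11635287/541 ≈ 6.3051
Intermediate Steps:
x(O) = 17 + O (x(O) = ((O + 19) - 5) + 3 = ((19 + O) - 5) + 3 = (14 + O) + 3 = 17 + O)
√(x(21) - 1898/(-1082)) = √((17 + 21) - 1898/(-1082)) = √(38 - 1898*(-1/1082)) = √(38 + 949/541) = √(21507/541) = √11635287/541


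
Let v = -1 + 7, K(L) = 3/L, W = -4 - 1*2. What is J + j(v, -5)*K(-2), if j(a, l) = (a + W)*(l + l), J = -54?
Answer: -54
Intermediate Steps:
W = -6 (W = -4 - 2 = -6)
v = 6
j(a, l) = 2*l*(-6 + a) (j(a, l) = (a - 6)*(l + l) = (-6 + a)*(2*l) = 2*l*(-6 + a))
J + j(v, -5)*K(-2) = -54 + (2*(-5)*(-6 + 6))*(3/(-2)) = -54 + (2*(-5)*0)*(3*(-1/2)) = -54 + 0*(-3/2) = -54 + 0 = -54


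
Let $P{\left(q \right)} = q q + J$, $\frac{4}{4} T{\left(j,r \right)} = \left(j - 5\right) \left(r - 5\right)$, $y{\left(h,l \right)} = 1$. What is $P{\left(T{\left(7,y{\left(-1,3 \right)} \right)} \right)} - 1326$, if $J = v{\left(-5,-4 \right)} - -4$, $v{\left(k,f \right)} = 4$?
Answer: $-1254$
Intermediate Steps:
$T{\left(j,r \right)} = \left(-5 + j\right) \left(-5 + r\right)$ ($T{\left(j,r \right)} = \left(j - 5\right) \left(r - 5\right) = \left(-5 + j\right) \left(-5 + r\right)$)
$J = 8$ ($J = 4 - -4 = 4 + 4 = 8$)
$P{\left(q \right)} = 8 + q^{2}$ ($P{\left(q \right)} = q q + 8 = q^{2} + 8 = 8 + q^{2}$)
$P{\left(T{\left(7,y{\left(-1,3 \right)} \right)} \right)} - 1326 = \left(8 + \left(25 - 35 - 5 + 7 \cdot 1\right)^{2}\right) - 1326 = \left(8 + \left(25 - 35 - 5 + 7\right)^{2}\right) - 1326 = \left(8 + \left(-8\right)^{2}\right) - 1326 = \left(8 + 64\right) - 1326 = 72 - 1326 = -1254$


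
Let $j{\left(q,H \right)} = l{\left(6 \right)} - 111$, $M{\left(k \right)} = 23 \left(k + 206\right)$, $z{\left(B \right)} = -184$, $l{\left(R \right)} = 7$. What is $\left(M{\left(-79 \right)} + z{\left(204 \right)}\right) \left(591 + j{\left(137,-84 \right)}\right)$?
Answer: $1332919$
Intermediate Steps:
$M{\left(k \right)} = 4738 + 23 k$ ($M{\left(k \right)} = 23 \left(206 + k\right) = 4738 + 23 k$)
$j{\left(q,H \right)} = -104$ ($j{\left(q,H \right)} = 7 - 111 = -104$)
$\left(M{\left(-79 \right)} + z{\left(204 \right)}\right) \left(591 + j{\left(137,-84 \right)}\right) = \left(\left(4738 + 23 \left(-79\right)\right) - 184\right) \left(591 - 104\right) = \left(\left(4738 - 1817\right) - 184\right) 487 = \left(2921 - 184\right) 487 = 2737 \cdot 487 = 1332919$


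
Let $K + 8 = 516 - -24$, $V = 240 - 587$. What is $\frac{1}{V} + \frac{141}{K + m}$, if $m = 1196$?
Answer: $\frac{15733}{199872} \approx 0.078715$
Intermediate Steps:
$V = -347$ ($V = 240 - 587 = -347$)
$K = 532$ ($K = -8 + \left(516 - -24\right) = -8 + \left(516 + 24\right) = -8 + 540 = 532$)
$\frac{1}{V} + \frac{141}{K + m} = \frac{1}{-347} + \frac{141}{532 + 1196} = - \frac{1}{347} + \frac{141}{1728} = - \frac{1}{347} + 141 \cdot \frac{1}{1728} = - \frac{1}{347} + \frac{47}{576} = \frac{15733}{199872}$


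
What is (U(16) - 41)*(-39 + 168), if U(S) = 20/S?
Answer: -20511/4 ≈ -5127.8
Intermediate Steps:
(U(16) - 41)*(-39 + 168) = (20/16 - 41)*(-39 + 168) = (20*(1/16) - 41)*129 = (5/4 - 41)*129 = -159/4*129 = -20511/4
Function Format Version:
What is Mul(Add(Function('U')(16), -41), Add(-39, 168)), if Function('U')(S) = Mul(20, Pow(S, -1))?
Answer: Rational(-20511, 4) ≈ -5127.8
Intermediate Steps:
Mul(Add(Function('U')(16), -41), Add(-39, 168)) = Mul(Add(Mul(20, Pow(16, -1)), -41), Add(-39, 168)) = Mul(Add(Mul(20, Rational(1, 16)), -41), 129) = Mul(Add(Rational(5, 4), -41), 129) = Mul(Rational(-159, 4), 129) = Rational(-20511, 4)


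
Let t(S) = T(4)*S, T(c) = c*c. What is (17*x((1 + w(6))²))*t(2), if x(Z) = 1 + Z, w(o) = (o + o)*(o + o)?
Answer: 11438144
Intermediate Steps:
T(c) = c²
w(o) = 4*o² (w(o) = (2*o)*(2*o) = 4*o²)
t(S) = 16*S (t(S) = 4²*S = 16*S)
(17*x((1 + w(6))²))*t(2) = (17*(1 + (1 + 4*6²)²))*(16*2) = (17*(1 + (1 + 4*36)²))*32 = (17*(1 + (1 + 144)²))*32 = (17*(1 + 145²))*32 = (17*(1 + 21025))*32 = (17*21026)*32 = 357442*32 = 11438144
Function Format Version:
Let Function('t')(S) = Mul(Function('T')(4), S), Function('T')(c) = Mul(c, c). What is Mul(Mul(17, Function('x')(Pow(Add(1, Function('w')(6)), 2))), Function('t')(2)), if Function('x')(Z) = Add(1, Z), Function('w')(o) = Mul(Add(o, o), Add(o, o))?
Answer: 11438144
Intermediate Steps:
Function('T')(c) = Pow(c, 2)
Function('w')(o) = Mul(4, Pow(o, 2)) (Function('w')(o) = Mul(Mul(2, o), Mul(2, o)) = Mul(4, Pow(o, 2)))
Function('t')(S) = Mul(16, S) (Function('t')(S) = Mul(Pow(4, 2), S) = Mul(16, S))
Mul(Mul(17, Function('x')(Pow(Add(1, Function('w')(6)), 2))), Function('t')(2)) = Mul(Mul(17, Add(1, Pow(Add(1, Mul(4, Pow(6, 2))), 2))), Mul(16, 2)) = Mul(Mul(17, Add(1, Pow(Add(1, Mul(4, 36)), 2))), 32) = Mul(Mul(17, Add(1, Pow(Add(1, 144), 2))), 32) = Mul(Mul(17, Add(1, Pow(145, 2))), 32) = Mul(Mul(17, Add(1, 21025)), 32) = Mul(Mul(17, 21026), 32) = Mul(357442, 32) = 11438144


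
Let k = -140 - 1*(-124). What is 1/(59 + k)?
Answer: 1/43 ≈ 0.023256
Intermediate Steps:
k = -16 (k = -140 + 124 = -16)
1/(59 + k) = 1/(59 - 16) = 1/43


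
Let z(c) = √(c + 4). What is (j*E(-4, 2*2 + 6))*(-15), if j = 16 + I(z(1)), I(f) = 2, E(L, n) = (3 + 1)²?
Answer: -4320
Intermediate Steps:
E(L, n) = 16 (E(L, n) = 4² = 16)
z(c) = √(4 + c)
j = 18 (j = 16 + 2 = 18)
(j*E(-4, 2*2 + 6))*(-15) = (18*16)*(-15) = 288*(-15) = -4320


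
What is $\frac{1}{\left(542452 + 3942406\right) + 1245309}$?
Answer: $\frac{1}{5730167} \approx 1.7451 \cdot 10^{-7}$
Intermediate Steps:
$\frac{1}{\left(542452 + 3942406\right) + 1245309} = \frac{1}{4484858 + 1245309} = \frac{1}{5730167}$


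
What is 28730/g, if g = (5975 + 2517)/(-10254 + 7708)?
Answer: -18286645/2123 ≈ -8613.6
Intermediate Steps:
g = -4246/1273 (g = 8492/(-2546) = 8492*(-1/2546) = -4246/1273 ≈ -3.3354)
28730/g = 28730/(-4246/1273) = 28730*(-1273/4246) = -18286645/2123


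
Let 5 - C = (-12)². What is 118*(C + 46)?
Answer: -10974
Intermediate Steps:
C = -139 (C = 5 - 1*(-12)² = 5 - 1*144 = 5 - 144 = -139)
118*(C + 46) = 118*(-139 + 46) = 118*(-93) = -10974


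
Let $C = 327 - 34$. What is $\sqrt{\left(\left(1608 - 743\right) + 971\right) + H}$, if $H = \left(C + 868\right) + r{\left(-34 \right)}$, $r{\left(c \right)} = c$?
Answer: $\sqrt{2963} \approx 54.433$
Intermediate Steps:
$C = 293$
$H = 1127$ ($H = \left(293 + 868\right) - 34 = 1161 - 34 = 1127$)
$\sqrt{\left(\left(1608 - 743\right) + 971\right) + H} = \sqrt{\left(\left(1608 - 743\right) + 971\right) + 1127} = \sqrt{\left(865 + 971\right) + 1127} = \sqrt{1836 + 1127} = \sqrt{2963}$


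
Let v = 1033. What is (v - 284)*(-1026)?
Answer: -768474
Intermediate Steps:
(v - 284)*(-1026) = (1033 - 284)*(-1026) = 749*(-1026) = -768474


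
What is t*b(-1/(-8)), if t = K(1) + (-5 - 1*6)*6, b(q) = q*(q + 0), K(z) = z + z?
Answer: -1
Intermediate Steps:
K(z) = 2*z
b(q) = q**2 (b(q) = q*q = q**2)
t = -64 (t = 2*1 + (-5 - 1*6)*6 = 2 + (-5 - 6)*6 = 2 - 11*6 = 2 - 66 = -64)
t*b(-1/(-8)) = -64*(-1/(-8))**2 = -64*(-1*(-1/8))**2 = -64*(1/8)**2 = -64*1/64 = -1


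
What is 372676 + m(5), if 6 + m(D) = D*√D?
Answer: 372670 + 5*√5 ≈ 3.7268e+5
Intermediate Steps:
m(D) = -6 + D^(3/2) (m(D) = -6 + D*√D = -6 + D^(3/2))
372676 + m(5) = 372676 + (-6 + 5^(3/2)) = 372676 + (-6 + 5*√5) = 372670 + 5*√5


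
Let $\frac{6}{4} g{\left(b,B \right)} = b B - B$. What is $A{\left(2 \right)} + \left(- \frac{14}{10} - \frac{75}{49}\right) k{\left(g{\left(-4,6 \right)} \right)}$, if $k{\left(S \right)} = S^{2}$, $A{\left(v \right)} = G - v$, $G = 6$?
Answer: $- \frac{57244}{49} \approx -1168.2$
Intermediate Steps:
$g{\left(b,B \right)} = - \frac{2 B}{3} + \frac{2 B b}{3}$ ($g{\left(b,B \right)} = \frac{2 \left(b B - B\right)}{3} = \frac{2 \left(B b - B\right)}{3} = \frac{2 \left(- B + B b\right)}{3} = - \frac{2 B}{3} + \frac{2 B b}{3}$)
$A{\left(v \right)} = 6 - v$
$A{\left(2 \right)} + \left(- \frac{14}{10} - \frac{75}{49}\right) k{\left(g{\left(-4,6 \right)} \right)} = \left(6 - 2\right) + \left(- \frac{14}{10} - \frac{75}{49}\right) \left(\frac{2}{3} \cdot 6 \left(-1 - 4\right)\right)^{2} = \left(6 - 2\right) + \left(\left(-14\right) \frac{1}{10} - \frac{75}{49}\right) \left(\frac{2}{3} \cdot 6 \left(-5\right)\right)^{2} = 4 + \left(- \frac{7}{5} - \frac{75}{49}\right) \left(-20\right)^{2} = 4 - \frac{57440}{49} = - \frac{57244}{49}$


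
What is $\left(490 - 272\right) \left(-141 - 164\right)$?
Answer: $-66490$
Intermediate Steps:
$\left(490 - 272\right) \left(-141 - 164\right) = 218 \left(-305\right) = -66490$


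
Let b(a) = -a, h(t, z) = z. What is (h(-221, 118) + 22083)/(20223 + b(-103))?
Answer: 22201/20326 ≈ 1.0922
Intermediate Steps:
(h(-221, 118) + 22083)/(20223 + b(-103)) = (118 + 22083)/(20223 - 1*(-103)) = 22201/(20223 + 103) = 22201/20326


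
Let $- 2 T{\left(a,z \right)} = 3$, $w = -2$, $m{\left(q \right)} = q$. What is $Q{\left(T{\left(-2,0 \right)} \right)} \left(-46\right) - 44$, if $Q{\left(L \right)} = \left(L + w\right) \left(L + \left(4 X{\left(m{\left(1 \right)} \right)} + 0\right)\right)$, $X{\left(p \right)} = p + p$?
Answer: $\frac{2005}{2} \approx 1002.5$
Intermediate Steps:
$X{\left(p \right)} = 2 p$
$T{\left(a,z \right)} = - \frac{3}{2}$ ($T{\left(a,z \right)} = \left(- \frac{1}{2}\right) 3 = - \frac{3}{2}$)
$Q{\left(L \right)} = \left(-2 + L\right) \left(8 + L\right)$ ($Q{\left(L \right)} = \left(L - 2\right) \left(L + \left(4 \cdot 2 \cdot 1 + 0\right)\right) = \left(-2 + L\right) \left(L + \left(4 \cdot 2 + 0\right)\right) = \left(-2 + L\right) \left(L + \left(8 + 0\right)\right) = \left(-2 + L\right) \left(L + 8\right) = \left(-2 + L\right) \left(8 + L\right)$)
$Q{\left(T{\left(-2,0 \right)} \right)} \left(-46\right) - 44 = \left(-16 + \left(- \frac{3}{2}\right)^{2} + 6 \left(- \frac{3}{2}\right)\right) \left(-46\right) - 44 = \left(-16 + \frac{9}{4} - 9\right) \left(-46\right) - 44 = \left(- \frac{91}{4}\right) \left(-46\right) - 44 = \frac{2093}{2} - 44 = \frac{2005}{2}$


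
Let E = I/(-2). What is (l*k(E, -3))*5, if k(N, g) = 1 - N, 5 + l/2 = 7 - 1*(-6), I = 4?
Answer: 240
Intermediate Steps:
l = 16 (l = -10 + 2*(7 - 1*(-6)) = -10 + 2*(7 + 6) = -10 + 2*13 = -10 + 26 = 16)
E = -2 (E = 4/(-2) = 4*(-1/2) = -2)
(l*k(E, -3))*5 = (16*(1 - 1*(-2)))*5 = (16*(1 + 2))*5 = (16*3)*5 = 48*5 = 240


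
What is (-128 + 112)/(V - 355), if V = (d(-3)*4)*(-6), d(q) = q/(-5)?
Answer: 80/1847 ≈ 0.043314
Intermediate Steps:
d(q) = -q/5 (d(q) = q*(-⅕) = -q/5)
V = -72/5 (V = (-⅕*(-3)*4)*(-6) = ((⅗)*4)*(-6) = (12/5)*(-6) = -72/5 ≈ -14.400)
(-128 + 112)/(V - 355) = (-128 + 112)/(-72/5 - 355) = -16/(-1847/5) = -16*(-5/1847) = 80/1847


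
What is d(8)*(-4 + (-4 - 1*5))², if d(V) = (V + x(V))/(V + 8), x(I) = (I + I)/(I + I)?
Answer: 1521/16 ≈ 95.063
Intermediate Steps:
x(I) = 1 (x(I) = (2*I)/((2*I)) = (2*I)*(1/(2*I)) = 1)
d(V) = (1 + V)/(8 + V) (d(V) = (V + 1)/(V + 8) = (1 + V)/(8 + V))
d(8)*(-4 + (-4 - 1*5))² = ((1 + 8)/(8 + 8))*(-4 + (-4 - 1*5))² = (9/16)*(-4 + (-4 - 5))² = ((1/16)*9)*(-4 - 9)² = (9/16)*(-13)² = (9/16)*169 = 1521/16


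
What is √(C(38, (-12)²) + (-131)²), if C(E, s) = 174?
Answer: √17335 ≈ 131.66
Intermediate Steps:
√(C(38, (-12)²) + (-131)²) = √(174 + (-131)²) = √(174 + 17161) = √17335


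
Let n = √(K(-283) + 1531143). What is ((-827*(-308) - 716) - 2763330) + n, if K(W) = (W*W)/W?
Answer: -2509330 + 2*√382715 ≈ -2.5081e+6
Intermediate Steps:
K(W) = W (K(W) = W²/W = W)
n = 2*√382715 (n = √(-283 + 1531143) = √1530860 = 2*√382715 ≈ 1237.3)
((-827*(-308) - 716) - 2763330) + n = ((-827*(-308) - 716) - 2763330) + 2*√382715 = ((254716 - 716) - 2763330) + 2*√382715 = (254000 - 2763330) + 2*√382715 = -2509330 + 2*√382715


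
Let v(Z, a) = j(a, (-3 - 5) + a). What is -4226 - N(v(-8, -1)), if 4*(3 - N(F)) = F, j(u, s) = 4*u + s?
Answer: -16929/4 ≈ -4232.3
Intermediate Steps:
j(u, s) = s + 4*u
v(Z, a) = -8 + 5*a (v(Z, a) = ((-3 - 5) + a) + 4*a = (-8 + a) + 4*a = -8 + 5*a)
N(F) = 3 - F/4
-4226 - N(v(-8, -1)) = -4226 - (3 - (-8 + 5*(-1))/4) = -4226 - (3 - (-8 - 5)/4) = -4226 - (3 - 1/4*(-13)) = -4226 - (3 + 13/4) = -4226 - 1*25/4 = -4226 - 25/4 = -16929/4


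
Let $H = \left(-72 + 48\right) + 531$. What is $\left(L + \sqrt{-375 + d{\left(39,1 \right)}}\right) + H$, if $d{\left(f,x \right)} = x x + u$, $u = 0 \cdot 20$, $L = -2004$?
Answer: $-1497 + i \sqrt{374} \approx -1497.0 + 19.339 i$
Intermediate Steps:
$u = 0$
$d{\left(f,x \right)} = x^{2}$ ($d{\left(f,x \right)} = x x + 0 = x^{2} + 0 = x^{2}$)
$H = 507$ ($H = -24 + 531 = 507$)
$\left(L + \sqrt{-375 + d{\left(39,1 \right)}}\right) + H = \left(-2004 + \sqrt{-375 + 1^{2}}\right) + 507 = \left(-2004 + \sqrt{-375 + 1}\right) + 507 = \left(-2004 + \sqrt{-374}\right) + 507 = \left(-2004 + i \sqrt{374}\right) + 507 = -1497 + i \sqrt{374}$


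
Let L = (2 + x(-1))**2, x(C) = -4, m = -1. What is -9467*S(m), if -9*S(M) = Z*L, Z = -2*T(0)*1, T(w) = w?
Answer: 0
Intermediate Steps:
L = 4 (L = (2 - 4)**2 = (-2)**2 = 4)
Z = 0 (Z = -2*0*1 = 0*1 = 0)
S(M) = 0 (S(M) = -0*4 = -1/9*0 = 0)
-9467*S(m) = -9467*0 = 0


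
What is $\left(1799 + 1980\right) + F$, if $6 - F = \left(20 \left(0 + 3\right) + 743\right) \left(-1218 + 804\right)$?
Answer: $336227$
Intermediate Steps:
$F = 332448$ ($F = 6 - \left(20 \left(0 + 3\right) + 743\right) \left(-1218 + 804\right) = 6 - \left(20 \cdot 3 + 743\right) \left(-414\right) = 6 - \left(60 + 743\right) \left(-414\right) = 6 - 803 \left(-414\right) = 6 - -332442 = 6 + 332442 = 332448$)
$\left(1799 + 1980\right) + F = \left(1799 + 1980\right) + 332448 = 3779 + 332448 = 336227$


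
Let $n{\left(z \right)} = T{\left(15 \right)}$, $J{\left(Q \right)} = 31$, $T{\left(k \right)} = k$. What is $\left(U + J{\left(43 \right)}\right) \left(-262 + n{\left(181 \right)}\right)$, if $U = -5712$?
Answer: $1403207$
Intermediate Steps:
$n{\left(z \right)} = 15$
$\left(U + J{\left(43 \right)}\right) \left(-262 + n{\left(181 \right)}\right) = \left(-5712 + 31\right) \left(-262 + 15\right) = \left(-5681\right) \left(-247\right) = 1403207$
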